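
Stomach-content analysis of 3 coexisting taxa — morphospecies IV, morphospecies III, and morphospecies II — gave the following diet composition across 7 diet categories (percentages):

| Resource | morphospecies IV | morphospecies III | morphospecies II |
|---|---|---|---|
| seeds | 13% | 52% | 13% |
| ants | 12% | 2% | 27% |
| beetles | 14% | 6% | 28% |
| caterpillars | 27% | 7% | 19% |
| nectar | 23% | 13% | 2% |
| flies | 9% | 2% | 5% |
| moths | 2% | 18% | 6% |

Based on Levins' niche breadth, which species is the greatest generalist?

morphospecies IV

Convert percentages to proportions (divide by 100).
Σp_IVᵢ² = 0.13² + 0.12² + 0.14² + 0.27² + 0.23² + 0.09² + 0.02² = 0.0169 + 0.0144 + 0.0196 + 0.0729 + 0.0529 + 0.0081 + 0.0004 = 0.1852
B_IV = 1 / 0.1852 = 5.3996
Σp_IIIᵢ² = 0.52² + 0.02² + 0.06² + 0.07² + 0.13² + 0.02² + 0.18² = 0.2704 + 0.0004 + 0.0036 + 0.0049 + 0.0169 + 0.0004 + 0.0324 = 0.3290
B_III = 1 / 0.3290 = 3.0395
Σp_IIᵢ² = 0.13² + 0.27² + 0.28² + 0.19² + 0.02² + 0.05² + 0.06² = 0.0169 + 0.0729 + 0.0784 + 0.0361 + 0.0004 + 0.0025 + 0.0036 = 0.2108
B_II = 1 / 0.2108 = 4.7438
Highest B → broadest niche (most generalist): morphospecies IV (B = 5.40).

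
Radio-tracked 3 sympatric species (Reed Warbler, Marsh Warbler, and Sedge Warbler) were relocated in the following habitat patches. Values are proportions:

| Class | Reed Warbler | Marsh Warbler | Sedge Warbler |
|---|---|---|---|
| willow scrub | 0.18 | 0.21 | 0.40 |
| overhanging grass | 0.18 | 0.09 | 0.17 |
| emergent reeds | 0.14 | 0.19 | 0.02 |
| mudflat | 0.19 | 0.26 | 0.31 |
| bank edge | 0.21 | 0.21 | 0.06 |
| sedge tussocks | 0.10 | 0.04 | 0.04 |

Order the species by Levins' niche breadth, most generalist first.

Reed Warbler > Marsh Warbler > Sedge Warbler

Σp_Reedᵢ² = 0.18² + 0.18² + 0.14² + 0.19² + 0.21² + 0.10² = 0.0324 + 0.0324 + 0.0196 + 0.0361 + 0.0441 + 0.0100 = 0.1746
B_Reed = 1 / 0.1746 = 5.7274
Σp_Marsᵢ² = 0.21² + 0.09² + 0.19² + 0.26² + 0.21² + 0.04² = 0.0441 + 0.0081 + 0.0361 + 0.0676 + 0.0441 + 0.0016 = 0.2016
B_Mars = 1 / 0.2016 = 4.9603
Σp_Sedgᵢ² = 0.40² + 0.17² + 0.02² + 0.31² + 0.06² + 0.04² = 0.1600 + 0.0289 + 0.0004 + 0.0961 + 0.0036 + 0.0016 = 0.2906
B_Sedg = 1 / 0.2906 = 3.4412
Ranking by B (broadest → narrowest): Reed Warbler (5.73) > Marsh Warbler (4.96) > Sedge Warbler (3.44)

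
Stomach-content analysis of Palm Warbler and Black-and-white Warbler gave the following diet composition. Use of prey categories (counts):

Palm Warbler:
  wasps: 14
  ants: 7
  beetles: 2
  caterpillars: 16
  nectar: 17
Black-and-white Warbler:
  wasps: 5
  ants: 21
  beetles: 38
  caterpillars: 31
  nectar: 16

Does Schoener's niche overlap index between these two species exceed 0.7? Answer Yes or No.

Proportions for Palm Warbler (n=56): 14/56=0.2500, 7/56=0.1250, 2/56=0.0357, 16/56=0.2857, 17/56=0.3036
Proportions for Black-and-white Warbler (n=111): 5/111=0.0450, 21/111=0.1892, 38/111=0.3423, 31/111=0.2793, 16/111=0.1441
Σ|p₁ᵢ − p₂ᵢ| = 0.2050 + 0.0642 + 0.3066 + 0.0064 + 0.1595 = 0.7417
D = 1 − ½ × 0.7417 = 1 − 0.37085 = 0.62915
D = 0.62915 < 0.7 → No.

No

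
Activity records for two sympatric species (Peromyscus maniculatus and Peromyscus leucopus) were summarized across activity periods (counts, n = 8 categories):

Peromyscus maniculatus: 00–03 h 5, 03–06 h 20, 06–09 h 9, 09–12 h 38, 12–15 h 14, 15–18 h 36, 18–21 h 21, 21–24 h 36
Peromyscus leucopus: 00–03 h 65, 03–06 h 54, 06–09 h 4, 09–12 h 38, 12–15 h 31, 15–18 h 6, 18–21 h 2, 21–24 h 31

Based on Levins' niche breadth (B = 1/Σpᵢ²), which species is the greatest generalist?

Proportions for Peromyscus maniculatus (n=179): 5/179=0.0279, 20/179=0.1117, 9/179=0.0503, 38/179=0.2123, 14/179=0.0782, 36/179=0.2011, 21/179=0.1173, 36/179=0.2011
Proportions for Peromyscus leucopus (n=231): 65/231=0.2814, 54/231=0.2338, 4/231=0.0173, 38/231=0.1645, 31/231=0.1342, 6/231=0.0260, 2/231=0.0087, 31/231=0.1342
Σp_maniᵢ² = 0.0279² + 0.1117² + 0.0503² + 0.2123² + 0.0782² + 0.2011² + 0.1173² + 0.2011² = 0.000778 + 0.012477 + 0.002530 + 0.045071 + 0.006115 + 0.040441 + 0.013759 + 0.040441 = 0.161612
B_mani = 1 / 0.161612 = 6.1877
Σp_leucᵢ² = 0.2814² + 0.2338² + 0.0173² + 0.1645² + 0.1342² + 0.0260² + 0.0087² + 0.1342² = 0.079186 + 0.054662 + 0.000299 + 0.027060 + 0.018010 + 0.000676 + 0.000076 + 0.018010 = 0.197979
B_leuc = 1 / 0.197979 = 5.0510
Highest B → broadest niche (most generalist): Peromyscus maniculatus (B = 6.19).

Peromyscus maniculatus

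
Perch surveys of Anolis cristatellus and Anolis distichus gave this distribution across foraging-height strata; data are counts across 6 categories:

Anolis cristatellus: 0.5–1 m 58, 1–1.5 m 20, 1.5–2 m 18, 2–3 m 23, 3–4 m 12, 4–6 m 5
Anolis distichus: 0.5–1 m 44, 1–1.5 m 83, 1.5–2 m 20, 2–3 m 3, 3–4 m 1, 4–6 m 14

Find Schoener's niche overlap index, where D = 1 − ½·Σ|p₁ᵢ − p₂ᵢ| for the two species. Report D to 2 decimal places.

0.60

Proportions for Anolis cristatellus (n=136): 58/136=0.4265, 20/136=0.1471, 18/136=0.1324, 23/136=0.1691, 12/136=0.0882, 5/136=0.0368
Proportions for Anolis distichus (n=165): 44/165=0.2667, 83/165=0.5030, 20/165=0.1212, 3/165=0.0182, 1/165=0.0061, 14/165=0.0848
Σ|p₁ᵢ − p₂ᵢ| = 0.1598 + 0.3559 + 0.0112 + 0.1509 + 0.0821 + 0.0480 = 0.8079
D = 1 − ½ × 0.8079 = 1 − 0.40395 = 0.59605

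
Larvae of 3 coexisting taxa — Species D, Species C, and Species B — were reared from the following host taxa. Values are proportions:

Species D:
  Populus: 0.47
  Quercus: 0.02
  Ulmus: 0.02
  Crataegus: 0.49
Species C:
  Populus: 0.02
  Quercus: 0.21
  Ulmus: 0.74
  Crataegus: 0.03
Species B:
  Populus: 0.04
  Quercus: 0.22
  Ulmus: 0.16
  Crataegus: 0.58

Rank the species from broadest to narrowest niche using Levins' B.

Σp_Dᵢ² = 0.47² + 0.02² + 0.02² + 0.49² = 0.2209 + 0.0004 + 0.0004 + 0.2401 = 0.4618
B_D = 1 / 0.4618 = 2.1654
Σp_Cᵢ² = 0.02² + 0.21² + 0.74² + 0.03² = 0.0004 + 0.0441 + 0.5476 + 0.0009 = 0.5930
B_C = 1 / 0.5930 = 1.6863
Σp_Bᵢ² = 0.04² + 0.22² + 0.16² + 0.58² = 0.0016 + 0.0484 + 0.0256 + 0.3364 = 0.4120
B_B = 1 / 0.4120 = 2.4272
Ranking by B (broadest → narrowest): Species B (2.43) > Species D (2.17) > Species C (1.69)

Species B > Species D > Species C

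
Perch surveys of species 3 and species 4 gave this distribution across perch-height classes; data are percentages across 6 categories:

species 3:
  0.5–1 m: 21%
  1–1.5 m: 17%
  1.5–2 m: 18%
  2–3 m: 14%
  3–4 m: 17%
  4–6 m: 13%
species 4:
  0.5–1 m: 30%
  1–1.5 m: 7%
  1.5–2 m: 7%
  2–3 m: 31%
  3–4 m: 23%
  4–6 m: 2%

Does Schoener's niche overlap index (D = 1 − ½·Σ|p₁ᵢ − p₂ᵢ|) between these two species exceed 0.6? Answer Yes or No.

Convert percentages to proportions (divide by 100).
Σ|p₁ᵢ − p₂ᵢ| = 0.09 + 0.10 + 0.11 + 0.17 + 0.06 + 0.11 = 0.64
D = 1 − ½ × 0.64 = 1 − 0.320 = 0.6800
D = 0.6800 > 0.6 → Yes.

Yes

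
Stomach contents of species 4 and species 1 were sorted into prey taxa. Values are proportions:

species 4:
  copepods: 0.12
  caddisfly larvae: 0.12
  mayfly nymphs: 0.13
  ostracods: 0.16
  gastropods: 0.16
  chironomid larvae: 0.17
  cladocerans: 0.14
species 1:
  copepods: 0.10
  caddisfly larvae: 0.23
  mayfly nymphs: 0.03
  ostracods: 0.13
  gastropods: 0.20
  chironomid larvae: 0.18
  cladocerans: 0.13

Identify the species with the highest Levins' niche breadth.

Σp_4ᵢ² = 0.12² + 0.12² + 0.13² + 0.16² + 0.16² + 0.17² + 0.14² = 0.0144 + 0.0144 + 0.0169 + 0.0256 + 0.0256 + 0.0289 + 0.0196 = 0.1454
B_4 = 1 / 0.1454 = 6.8776
Σp_1ᵢ² = 0.10² + 0.23² + 0.03² + 0.13² + 0.20² + 0.18² + 0.13² = 0.0100 + 0.0529 + 0.0009 + 0.0169 + 0.0400 + 0.0324 + 0.0169 = 0.1700
B_1 = 1 / 0.1700 = 5.8824
Highest B → broadest niche (most generalist): species 4 (B = 6.88).

species 4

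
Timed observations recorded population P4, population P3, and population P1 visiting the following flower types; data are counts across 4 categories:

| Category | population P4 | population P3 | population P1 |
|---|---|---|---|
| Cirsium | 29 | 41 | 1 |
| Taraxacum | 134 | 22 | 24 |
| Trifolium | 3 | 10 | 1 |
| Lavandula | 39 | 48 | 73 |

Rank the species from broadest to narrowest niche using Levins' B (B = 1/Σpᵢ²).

Proportions for population P4 (n=205): 29/205=0.1415, 134/205=0.6537, 3/205=0.0146, 39/205=0.1902
Proportions for population P3 (n=121): 41/121=0.3388, 22/121=0.1818, 10/121=0.0826, 48/121=0.3967
Proportions for population P1 (n=99): 1/99=0.0101, 24/99=0.2424, 1/99=0.0101, 73/99=0.7374
Σp_P4ᵢ² = 0.1415² + 0.6537² + 0.0146² + 0.1902² = 0.020022 + 0.427324 + 0.000213 + 0.036176 = 0.483735
B_P4 = 1 / 0.483735 = 2.0672
Σp_P3ᵢ² = 0.3388² + 0.1818² + 0.0826² + 0.3967² = 0.114785 + 0.033051 + 0.006823 + 0.157371 = 0.312030
B_P3 = 1 / 0.312030 = 3.2048
Σp_P1ᵢ² = 0.0101² + 0.2424² + 0.0101² + 0.7374² = 0.000102 + 0.058758 + 0.000102 + 0.543759 = 0.602721
B_P1 = 1 / 0.602721 = 1.6591
Ranking by B (broadest → narrowest): population P3 (3.20) > population P4 (2.07) > population P1 (1.66)

population P3 > population P4 > population P1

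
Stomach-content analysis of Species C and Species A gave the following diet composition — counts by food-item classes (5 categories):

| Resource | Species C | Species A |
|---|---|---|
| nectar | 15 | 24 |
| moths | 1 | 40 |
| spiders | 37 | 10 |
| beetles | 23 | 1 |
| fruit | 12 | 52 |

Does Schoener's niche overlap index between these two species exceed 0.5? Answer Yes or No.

No

Proportions for Species C (n=88): 15/88=0.1705, 1/88=0.0114, 37/88=0.4205, 23/88=0.2614, 12/88=0.1364
Proportions for Species A (n=127): 24/127=0.1890, 40/127=0.3150, 10/127=0.0787, 1/127=0.0079, 52/127=0.4094
Σ|p₁ᵢ − p₂ᵢ| = 0.0185 + 0.3036 + 0.3418 + 0.2535 + 0.2730 = 1.1904
D = 1 − ½ × 1.1904 = 1 − 0.59520 = 0.40480
D = 0.40480 < 0.5 → No.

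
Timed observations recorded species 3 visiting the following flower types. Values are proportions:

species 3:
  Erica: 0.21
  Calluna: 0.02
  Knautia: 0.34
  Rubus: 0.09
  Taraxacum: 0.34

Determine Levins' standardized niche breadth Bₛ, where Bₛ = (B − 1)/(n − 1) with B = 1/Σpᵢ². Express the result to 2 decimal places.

0.63

Σpᵢ² = 0.21² + 0.02² + 0.34² + 0.09² + 0.34² = 0.0441 + 0.0004 + 0.1156 + 0.0081 + 0.1156 = 0.2838
B = 1 / 0.2838 = 3.5236
Bₛ = (B − 1)/(n − 1) = (3.5236 − 1)/(5 − 1) = 2.5236/4 = 0.6309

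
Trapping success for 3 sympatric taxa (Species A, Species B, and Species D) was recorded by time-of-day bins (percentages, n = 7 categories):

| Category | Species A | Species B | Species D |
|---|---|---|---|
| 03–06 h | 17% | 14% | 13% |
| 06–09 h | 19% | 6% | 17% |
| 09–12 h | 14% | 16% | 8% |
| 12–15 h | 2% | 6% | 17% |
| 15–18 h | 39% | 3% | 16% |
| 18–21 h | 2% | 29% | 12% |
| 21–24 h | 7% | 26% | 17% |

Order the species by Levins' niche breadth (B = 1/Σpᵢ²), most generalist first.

Species D > Species B > Species A

Convert percentages to proportions (divide by 100).
Σp_Aᵢ² = 0.17² + 0.19² + 0.14² + 0.02² + 0.39² + 0.02² + 0.07² = 0.0289 + 0.0361 + 0.0196 + 0.0004 + 0.1521 + 0.0004 + 0.0049 = 0.2424
B_A = 1 / 0.2424 = 4.1254
Σp_Bᵢ² = 0.14² + 0.06² + 0.16² + 0.06² + 0.03² + 0.29² + 0.26² = 0.0196 + 0.0036 + 0.0256 + 0.0036 + 0.0009 + 0.0841 + 0.0676 = 0.2050
B_B = 1 / 0.2050 = 4.8780
Σp_Dᵢ² = 0.13² + 0.17² + 0.08² + 0.17² + 0.16² + 0.12² + 0.17² = 0.0169 + 0.0289 + 0.0064 + 0.0289 + 0.0256 + 0.0144 + 0.0289 = 0.1500
B_D = 1 / 0.1500 = 6.6667
Ranking by B (broadest → narrowest): Species D (6.67) > Species B (4.88) > Species A (4.13)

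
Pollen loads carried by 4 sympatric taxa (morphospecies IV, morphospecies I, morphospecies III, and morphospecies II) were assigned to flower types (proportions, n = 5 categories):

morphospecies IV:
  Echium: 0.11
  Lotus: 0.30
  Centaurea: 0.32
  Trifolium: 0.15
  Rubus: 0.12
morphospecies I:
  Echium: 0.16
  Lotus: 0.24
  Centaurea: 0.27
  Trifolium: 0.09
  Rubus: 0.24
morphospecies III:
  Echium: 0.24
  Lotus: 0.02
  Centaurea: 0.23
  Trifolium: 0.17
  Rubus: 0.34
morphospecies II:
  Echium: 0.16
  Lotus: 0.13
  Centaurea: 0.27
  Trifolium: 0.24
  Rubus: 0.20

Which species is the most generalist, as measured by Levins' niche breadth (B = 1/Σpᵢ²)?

Σp_IVᵢ² = 0.11² + 0.30² + 0.32² + 0.15² + 0.12² = 0.0121 + 0.0900 + 0.1024 + 0.0225 + 0.0144 = 0.2414
B_IV = 1 / 0.2414 = 4.1425
Σp_Iᵢ² = 0.16² + 0.24² + 0.27² + 0.09² + 0.24² = 0.0256 + 0.0576 + 0.0729 + 0.0081 + 0.0576 = 0.2218
B_I = 1 / 0.2218 = 4.5086
Σp_IIIᵢ² = 0.24² + 0.02² + 0.23² + 0.17² + 0.34² = 0.0576 + 0.0004 + 0.0529 + 0.0289 + 0.1156 = 0.2554
B_III = 1 / 0.2554 = 3.9154
Σp_IIᵢ² = 0.16² + 0.13² + 0.27² + 0.24² + 0.20² = 0.0256 + 0.0169 + 0.0729 + 0.0576 + 0.0400 = 0.2130
B_II = 1 / 0.2130 = 4.6948
Highest B → broadest niche (most generalist): morphospecies II (B = 4.69).

morphospecies II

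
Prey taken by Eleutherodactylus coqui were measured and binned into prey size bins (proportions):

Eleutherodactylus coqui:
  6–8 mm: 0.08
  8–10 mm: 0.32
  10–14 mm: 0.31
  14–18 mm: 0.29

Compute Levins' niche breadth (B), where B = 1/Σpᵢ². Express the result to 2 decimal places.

3.46

Σpᵢ² = 0.08² + 0.32² + 0.31² + 0.29² = 0.0064 + 0.1024 + 0.0961 + 0.0841 = 0.2890
B = 1 / 0.2890 = 3.4602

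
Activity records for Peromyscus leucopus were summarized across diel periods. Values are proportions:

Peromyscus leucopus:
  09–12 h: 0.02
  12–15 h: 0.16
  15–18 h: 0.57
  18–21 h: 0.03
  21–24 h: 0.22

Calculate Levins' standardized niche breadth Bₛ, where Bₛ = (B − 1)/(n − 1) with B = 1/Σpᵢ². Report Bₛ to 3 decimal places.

Σpᵢ² = 0.02² + 0.16² + 0.57² + 0.03² + 0.22² = 0.0004 + 0.0256 + 0.3249 + 0.0009 + 0.0484 = 0.4002
B = 1 / 0.4002 = 2.49875
Bₛ = (B − 1)/(n − 1) = (2.49875 − 1)/(5 − 1) = 1.49875/4 = 0.37469

0.375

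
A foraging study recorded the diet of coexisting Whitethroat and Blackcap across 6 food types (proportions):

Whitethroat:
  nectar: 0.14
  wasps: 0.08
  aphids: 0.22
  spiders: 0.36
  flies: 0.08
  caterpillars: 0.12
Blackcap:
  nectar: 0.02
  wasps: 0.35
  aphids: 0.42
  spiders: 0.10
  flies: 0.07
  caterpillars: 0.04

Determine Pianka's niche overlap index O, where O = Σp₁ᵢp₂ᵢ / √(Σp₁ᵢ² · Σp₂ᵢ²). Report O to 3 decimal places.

Σ p₁ᵢp₂ᵢ = 0.0028 + 0.0280 + 0.0924 + 0.0360 + 0.0056 + 0.0048 = 0.1696
Σp_1ᵢ² = 0.14² + 0.08² + 0.22² + 0.36² + 0.08² + 0.12² = 0.0196 + 0.0064 + 0.0484 + 0.1296 + 0.0064 + 0.0144 = 0.2248
Σp_2ᵢ² = 0.02² + 0.35² + 0.42² + 0.10² + 0.07² + 0.04² = 0.0004 + 0.1225 + 0.1764 + 0.0100 + 0.0049 + 0.0016 = 0.3158
O = 0.1696 / √(0.2248 × 0.3158) = 0.1696 / 0.266443 = 0.63653

0.637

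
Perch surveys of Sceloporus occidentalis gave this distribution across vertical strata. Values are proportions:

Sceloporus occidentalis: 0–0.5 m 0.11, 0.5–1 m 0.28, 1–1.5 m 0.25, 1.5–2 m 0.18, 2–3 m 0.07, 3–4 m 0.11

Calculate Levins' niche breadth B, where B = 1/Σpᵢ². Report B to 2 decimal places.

4.94

Σpᵢ² = 0.11² + 0.28² + 0.25² + 0.18² + 0.07² + 0.11² = 0.0121 + 0.0784 + 0.0625 + 0.0324 + 0.0049 + 0.0121 = 0.2024
B = 1 / 0.2024 = 4.9407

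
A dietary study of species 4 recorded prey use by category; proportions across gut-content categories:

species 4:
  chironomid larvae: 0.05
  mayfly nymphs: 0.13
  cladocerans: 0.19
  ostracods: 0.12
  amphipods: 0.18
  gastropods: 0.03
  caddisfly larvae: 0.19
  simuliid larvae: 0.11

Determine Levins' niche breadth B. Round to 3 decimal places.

6.605

Σpᵢ² = 0.05² + 0.13² + 0.19² + 0.12² + 0.18² + 0.03² + 0.19² + 0.11² = 0.0025 + 0.0169 + 0.0361 + 0.0144 + 0.0324 + 0.0009 + 0.0361 + 0.0121 = 0.1514
B = 1 / 0.1514 = 6.60502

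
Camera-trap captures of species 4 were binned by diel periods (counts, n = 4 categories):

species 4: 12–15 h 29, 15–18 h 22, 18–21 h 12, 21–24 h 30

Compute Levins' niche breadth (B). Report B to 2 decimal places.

3.65

Proportions for species 4 (n=93): 29/93=0.3118, 22/93=0.2366, 12/93=0.1290, 30/93=0.3226
Σpᵢ² = 0.3118² + 0.2366² + 0.1290² + 0.3226² = 0.097219 + 0.055980 + 0.016641 + 0.104071 = 0.273911
B = 1 / 0.273911 = 3.6508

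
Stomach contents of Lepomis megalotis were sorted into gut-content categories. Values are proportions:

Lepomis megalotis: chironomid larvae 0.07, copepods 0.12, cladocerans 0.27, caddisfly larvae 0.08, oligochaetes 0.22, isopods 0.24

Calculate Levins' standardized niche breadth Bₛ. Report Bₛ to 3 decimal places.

0.778

Σpᵢ² = 0.07² + 0.12² + 0.27² + 0.08² + 0.22² + 0.24² = 0.0049 + 0.0144 + 0.0729 + 0.0064 + 0.0484 + 0.0576 = 0.2046
B = 1 / 0.2046 = 4.88759
Bₛ = (B − 1)/(n − 1) = (4.88759 − 1)/(6 − 1) = 3.88759/5 = 0.77752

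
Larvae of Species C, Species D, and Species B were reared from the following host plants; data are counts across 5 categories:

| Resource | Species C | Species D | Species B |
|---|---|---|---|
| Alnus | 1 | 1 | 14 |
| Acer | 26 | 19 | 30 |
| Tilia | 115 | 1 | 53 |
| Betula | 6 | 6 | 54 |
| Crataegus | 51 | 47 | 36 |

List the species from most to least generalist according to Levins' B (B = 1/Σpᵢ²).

Proportions for Species C (n=199): 1/199=0.0050, 26/199=0.1307, 115/199=0.5779, 6/199=0.0302, 51/199=0.2563
Proportions for Species D (n=74): 1/74=0.0135, 19/74=0.2568, 1/74=0.0135, 6/74=0.0811, 47/74=0.6351
Proportions for Species B (n=187): 14/187=0.0749, 30/187=0.1604, 53/187=0.2834, 54/187=0.2888, 36/187=0.1925
Σp_Cᵢ² = 0.0050² + 0.1307² + 0.5779² + 0.0302² + 0.2563² = 0.000025 + 0.017082 + 0.333968 + 0.000912 + 0.065690 = 0.417677
B_C = 1 / 0.417677 = 2.3942
Σp_Dᵢ² = 0.0135² + 0.2568² + 0.0135² + 0.0811² + 0.6351² = 0.000182 + 0.065946 + 0.000182 + 0.006577 + 0.403352 = 0.476239
B_D = 1 / 0.476239 = 2.0998
Σp_Bᵢ² = 0.0749² + 0.1604² + 0.2834² + 0.2888² + 0.1925² = 0.005610 + 0.025728 + 0.080316 + 0.083405 + 0.037056 = 0.232115
B_B = 1 / 0.232115 = 4.3082
Ranking by B (broadest → narrowest): Species B (4.31) > Species C (2.39) > Species D (2.10)

Species B > Species C > Species D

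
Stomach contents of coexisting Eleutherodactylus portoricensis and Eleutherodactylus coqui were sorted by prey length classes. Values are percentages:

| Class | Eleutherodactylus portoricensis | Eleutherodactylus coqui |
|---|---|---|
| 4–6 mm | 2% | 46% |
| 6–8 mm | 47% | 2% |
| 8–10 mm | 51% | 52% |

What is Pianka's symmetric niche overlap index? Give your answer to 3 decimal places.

Convert percentages to proportions (divide by 100).
Σ p₁ᵢp₂ᵢ = 0.0092 + 0.0094 + 0.2652 = 0.2838
Σp_1ᵢ² = 0.02² + 0.47² + 0.51² = 0.0004 + 0.2209 + 0.2601 = 0.4814
Σp_2ᵢ² = 0.46² + 0.02² + 0.52² = 0.2116 + 0.0004 + 0.2704 = 0.4824
O = 0.2838 / √(0.4814 × 0.4824) = 0.2838 / 0.481900 = 0.58892

0.589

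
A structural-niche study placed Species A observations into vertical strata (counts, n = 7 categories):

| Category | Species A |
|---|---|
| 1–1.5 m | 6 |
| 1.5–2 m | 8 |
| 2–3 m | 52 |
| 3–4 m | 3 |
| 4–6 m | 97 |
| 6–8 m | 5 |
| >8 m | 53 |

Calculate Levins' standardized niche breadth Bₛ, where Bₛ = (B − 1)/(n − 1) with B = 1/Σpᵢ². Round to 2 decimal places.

Proportions for Species A (n=224): 6/224=0.0268, 8/224=0.0357, 52/224=0.2321, 3/224=0.0134, 97/224=0.4330, 5/224=0.0223, 53/224=0.2366
Σpᵢ² = 0.0268² + 0.0357² + 0.2321² + 0.0134² + 0.4330² + 0.0223² + 0.2366² = 0.000718 + 0.001274 + 0.053870 + 0.000180 + 0.187489 + 0.000497 + 0.055980 = 0.300008
B = 1 / 0.300008 = 3.3332
Bₛ = (B − 1)/(n − 1) = (3.3332 − 1)/(7 − 1) = 2.3332/6 = 0.3889

0.39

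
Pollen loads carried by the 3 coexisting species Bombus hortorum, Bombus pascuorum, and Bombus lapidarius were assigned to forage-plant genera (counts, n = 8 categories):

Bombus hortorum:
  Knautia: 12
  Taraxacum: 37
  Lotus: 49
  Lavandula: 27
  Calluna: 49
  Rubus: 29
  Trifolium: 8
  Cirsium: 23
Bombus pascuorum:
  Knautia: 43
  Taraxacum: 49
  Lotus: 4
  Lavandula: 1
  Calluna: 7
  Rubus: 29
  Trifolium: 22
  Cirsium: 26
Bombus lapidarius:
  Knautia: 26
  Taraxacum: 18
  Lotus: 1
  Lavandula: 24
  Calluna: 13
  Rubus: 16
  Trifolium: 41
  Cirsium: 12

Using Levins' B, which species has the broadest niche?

Bombus hortorum

Proportions for Bombus hortorum (n=234): 12/234=0.0513, 37/234=0.1581, 49/234=0.2094, 27/234=0.1154, 49/234=0.2094, 29/234=0.1239, 8/234=0.0342, 23/234=0.0983
Proportions for Bombus pascuorum (n=181): 43/181=0.2376, 49/181=0.2707, 4/181=0.0221, 1/181=0.0055, 7/181=0.0387, 29/181=0.1602, 22/181=0.1215, 26/181=0.1436
Proportions for Bombus lapidarius (n=151): 26/151=0.1722, 18/151=0.1192, 1/151=0.0066, 24/151=0.1589, 13/151=0.0861, 16/151=0.1060, 41/151=0.2715, 12/151=0.0795
Σp_hortᵢ² = 0.0513² + 0.1581² + 0.2094² + 0.1154² + 0.2094² + 0.1239² + 0.0342² + 0.0983² = 0.002632 + 0.024996 + 0.043848 + 0.013317 + 0.043848 + 0.015351 + 0.001170 + 0.009663 = 0.154825
B_hort = 1 / 0.154825 = 6.4589
Σp_pascᵢ² = 0.2376² + 0.2707² + 0.0221² + 0.0055² + 0.0387² + 0.1602² + 0.1215² + 0.1436² = 0.056454 + 0.073278 + 0.000488 + 0.000030 + 0.001498 + 0.025664 + 0.014762 + 0.020621 = 0.192795
B_pasc = 1 / 0.192795 = 5.1869
Σp_lapiᵢ² = 0.1722² + 0.1192² + 0.0066² + 0.1589² + 0.0861² + 0.1060² + 0.2715² + 0.0795² = 0.029653 + 0.014209 + 0.000044 + 0.025249 + 0.007413 + 0.011236 + 0.073712 + 0.006320 = 0.167836
B_lapi = 1 / 0.167836 = 5.9582
Highest B → broadest niche (most generalist): Bombus hortorum (B = 6.46).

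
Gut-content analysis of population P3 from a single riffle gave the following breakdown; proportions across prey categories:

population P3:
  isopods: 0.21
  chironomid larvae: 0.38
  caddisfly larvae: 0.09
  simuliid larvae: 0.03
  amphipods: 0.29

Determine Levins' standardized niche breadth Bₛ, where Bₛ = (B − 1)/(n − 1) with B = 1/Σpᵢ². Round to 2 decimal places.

Σpᵢ² = 0.21² + 0.38² + 0.09² + 0.03² + 0.29² = 0.0441 + 0.1444 + 0.0081 + 0.0009 + 0.0841 = 0.2816
B = 1 / 0.2816 = 3.5511
Bₛ = (B − 1)/(n − 1) = (3.5511 − 1)/(5 − 1) = 2.5511/4 = 0.6378

0.64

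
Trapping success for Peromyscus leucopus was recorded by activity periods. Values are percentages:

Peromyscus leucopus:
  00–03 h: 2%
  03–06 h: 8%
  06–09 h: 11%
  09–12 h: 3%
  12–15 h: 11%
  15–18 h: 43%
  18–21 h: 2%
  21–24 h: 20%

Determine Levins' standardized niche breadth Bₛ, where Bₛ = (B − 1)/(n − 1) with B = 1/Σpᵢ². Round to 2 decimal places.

Convert percentages to proportions (divide by 100).
Σpᵢ² = 0.02² + 0.08² + 0.11² + 0.03² + 0.11² + 0.43² + 0.02² + 0.20² = 0.0004 + 0.0064 + 0.0121 + 0.0009 + 0.0121 + 0.1849 + 0.0004 + 0.0400 = 0.2572
B = 1 / 0.2572 = 3.8880
Bₛ = (B − 1)/(n − 1) = (3.8880 − 1)/(8 − 1) = 2.8880/7 = 0.4126

0.41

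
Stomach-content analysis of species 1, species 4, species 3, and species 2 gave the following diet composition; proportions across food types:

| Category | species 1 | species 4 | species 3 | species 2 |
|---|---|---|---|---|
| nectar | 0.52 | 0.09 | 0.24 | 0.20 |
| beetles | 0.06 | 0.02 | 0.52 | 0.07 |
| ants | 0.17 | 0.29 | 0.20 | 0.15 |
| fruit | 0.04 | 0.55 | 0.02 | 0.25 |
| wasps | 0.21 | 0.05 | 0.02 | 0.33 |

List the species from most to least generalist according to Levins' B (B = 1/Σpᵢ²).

Σp_1ᵢ² = 0.52² + 0.06² + 0.17² + 0.04² + 0.21² = 0.2704 + 0.0036 + 0.0289 + 0.0016 + 0.0441 = 0.3486
B_1 = 1 / 0.3486 = 2.8686
Σp_4ᵢ² = 0.09² + 0.02² + 0.29² + 0.55² + 0.05² = 0.0081 + 0.0004 + 0.0841 + 0.3025 + 0.0025 = 0.3976
B_4 = 1 / 0.3976 = 2.5151
Σp_3ᵢ² = 0.24² + 0.52² + 0.20² + 0.02² + 0.02² = 0.0576 + 0.2704 + 0.0400 + 0.0004 + 0.0004 = 0.3688
B_3 = 1 / 0.3688 = 2.7115
Σp_2ᵢ² = 0.20² + 0.07² + 0.15² + 0.25² + 0.33² = 0.0400 + 0.0049 + 0.0225 + 0.0625 + 0.1089 = 0.2388
B_2 = 1 / 0.2388 = 4.1876
Ranking by B (broadest → narrowest): species 2 (4.19) > species 1 (2.87) > species 3 (2.71) > species 4 (2.52)

species 2 > species 1 > species 3 > species 4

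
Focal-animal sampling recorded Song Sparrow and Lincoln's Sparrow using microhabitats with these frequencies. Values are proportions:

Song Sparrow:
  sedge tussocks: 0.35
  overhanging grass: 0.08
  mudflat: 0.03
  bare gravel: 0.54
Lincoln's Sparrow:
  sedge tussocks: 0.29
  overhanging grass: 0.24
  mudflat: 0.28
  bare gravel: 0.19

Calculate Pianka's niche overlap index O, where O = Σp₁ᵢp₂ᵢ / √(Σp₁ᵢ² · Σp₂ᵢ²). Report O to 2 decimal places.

Σ p₁ᵢp₂ᵢ = 0.1015 + 0.0192 + 0.0084 + 0.1026 = 0.2317
Σp_1ᵢ² = 0.35² + 0.08² + 0.03² + 0.54² = 0.1225 + 0.0064 + 0.0009 + 0.2916 = 0.4214
Σp_2ᵢ² = 0.29² + 0.24² + 0.28² + 0.19² = 0.0841 + 0.0576 + 0.0784 + 0.0361 = 0.2562
O = 0.2317 / √(0.4214 × 0.2562) = 0.2317 / 0.32858 = 0.7052

0.71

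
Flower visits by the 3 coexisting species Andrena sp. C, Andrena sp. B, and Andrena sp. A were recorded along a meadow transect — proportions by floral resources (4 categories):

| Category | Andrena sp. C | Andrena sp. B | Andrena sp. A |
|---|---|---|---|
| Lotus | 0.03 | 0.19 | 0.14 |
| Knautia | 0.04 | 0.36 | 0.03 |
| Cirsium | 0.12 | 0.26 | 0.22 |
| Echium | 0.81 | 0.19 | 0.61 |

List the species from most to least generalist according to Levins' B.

Σp_Cᵢ² = 0.03² + 0.04² + 0.12² + 0.81² = 0.0009 + 0.0016 + 0.0144 + 0.6561 = 0.6730
B_C = 1 / 0.6730 = 1.4859
Σp_Bᵢ² = 0.19² + 0.36² + 0.26² + 0.19² = 0.0361 + 0.1296 + 0.0676 + 0.0361 = 0.2694
B_B = 1 / 0.2694 = 3.7120
Σp_Aᵢ² = 0.14² + 0.03² + 0.22² + 0.61² = 0.0196 + 0.0009 + 0.0484 + 0.3721 = 0.4410
B_A = 1 / 0.4410 = 2.2676
Ranking by B (broadest → narrowest): Andrena sp. B (3.71) > Andrena sp. A (2.27) > Andrena sp. C (1.49)

Andrena sp. B > Andrena sp. A > Andrena sp. C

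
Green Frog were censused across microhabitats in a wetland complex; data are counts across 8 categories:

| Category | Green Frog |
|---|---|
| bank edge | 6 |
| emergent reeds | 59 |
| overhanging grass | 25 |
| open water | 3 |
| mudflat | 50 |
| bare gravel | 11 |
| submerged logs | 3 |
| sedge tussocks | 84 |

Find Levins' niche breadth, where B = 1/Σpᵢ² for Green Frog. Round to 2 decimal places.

4.20

Proportions for Green Frog (n=241): 6/241=0.0249, 59/241=0.2448, 25/241=0.1037, 3/241=0.0124, 50/241=0.2075, 11/241=0.0456, 3/241=0.0124, 84/241=0.3485
Σpᵢ² = 0.0249² + 0.2448² + 0.1037² + 0.0124² + 0.2075² + 0.0456² + 0.0124² + 0.3485² = 0.000620 + 0.059927 + 0.010754 + 0.000154 + 0.043056 + 0.002079 + 0.000154 + 0.121452 = 0.238196
B = 1 / 0.238196 = 4.1982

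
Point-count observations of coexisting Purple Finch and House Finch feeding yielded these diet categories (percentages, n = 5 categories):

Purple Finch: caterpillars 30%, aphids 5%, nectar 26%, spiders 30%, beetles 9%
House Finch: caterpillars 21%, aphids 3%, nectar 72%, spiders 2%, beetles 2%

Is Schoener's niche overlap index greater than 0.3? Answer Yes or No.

Convert percentages to proportions (divide by 100).
Σ|p₁ᵢ − p₂ᵢ| = 0.09 + 0.02 + 0.46 + 0.28 + 0.07 = 0.92
D = 1 − ½ × 0.92 = 1 − 0.460 = 0.5400
D = 0.5400 > 0.3 → Yes.

Yes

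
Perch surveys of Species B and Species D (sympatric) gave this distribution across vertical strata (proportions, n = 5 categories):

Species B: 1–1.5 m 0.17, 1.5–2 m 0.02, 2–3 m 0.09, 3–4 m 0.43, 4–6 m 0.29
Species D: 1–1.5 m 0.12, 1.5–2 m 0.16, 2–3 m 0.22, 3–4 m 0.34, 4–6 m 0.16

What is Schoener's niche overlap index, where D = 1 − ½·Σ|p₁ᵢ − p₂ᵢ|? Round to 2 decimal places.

Σ|p₁ᵢ − p₂ᵢ| = 0.05 + 0.14 + 0.13 + 0.09 + 0.13 = 0.54
D = 1 − ½ × 0.54 = 1 − 0.270 = 0.7300

0.73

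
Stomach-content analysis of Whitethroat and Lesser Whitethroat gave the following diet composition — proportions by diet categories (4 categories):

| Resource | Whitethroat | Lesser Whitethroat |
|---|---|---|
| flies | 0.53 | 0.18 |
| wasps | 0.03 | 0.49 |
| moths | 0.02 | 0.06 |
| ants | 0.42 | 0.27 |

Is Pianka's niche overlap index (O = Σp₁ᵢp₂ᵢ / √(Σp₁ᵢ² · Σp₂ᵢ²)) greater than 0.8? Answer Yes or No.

No

Σ p₁ᵢp₂ᵢ = 0.0954 + 0.0147 + 0.0012 + 0.1134 = 0.2247
Σp_1ᵢ² = 0.53² + 0.03² + 0.02² + 0.42² = 0.2809 + 0.0009 + 0.0004 + 0.1764 = 0.4586
Σp_2ᵢ² = 0.18² + 0.49² + 0.06² + 0.27² = 0.0324 + 0.2401 + 0.0036 + 0.0729 = 0.3490
O = 0.2247 / √(0.4586 × 0.3490) = 0.2247 / 0.40006 = 0.5617
O = 0.5617 < 0.8 → No.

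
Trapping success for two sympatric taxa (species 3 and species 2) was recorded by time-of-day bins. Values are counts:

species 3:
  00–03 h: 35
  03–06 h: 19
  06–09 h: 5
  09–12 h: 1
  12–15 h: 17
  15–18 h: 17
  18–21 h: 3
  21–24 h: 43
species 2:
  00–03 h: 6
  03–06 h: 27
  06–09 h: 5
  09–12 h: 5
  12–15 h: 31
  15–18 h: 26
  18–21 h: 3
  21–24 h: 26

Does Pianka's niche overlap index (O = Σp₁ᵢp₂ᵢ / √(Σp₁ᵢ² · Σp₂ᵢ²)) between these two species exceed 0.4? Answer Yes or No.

Proportions for species 3 (n=140): 35/140=0.2500, 19/140=0.1357, 5/140=0.0357, 1/140=0.0071, 17/140=0.1214, 17/140=0.1214, 3/140=0.0214, 43/140=0.3071
Proportions for species 2 (n=129): 6/129=0.0465, 27/129=0.2093, 5/129=0.0388, 5/129=0.0388, 31/129=0.2403, 26/129=0.2016, 3/129=0.0233, 26/129=0.2016
Σ p₁ᵢp₂ᵢ = 0.011625 + 0.028402 + 0.001385 + 0.000275 + 0.029172 + 0.024474 + 0.000499 + 0.061911 = 0.157743
Σp_1ᵢ² = 0.2500² + 0.1357² + 0.0357² + 0.0071² + 0.1214² + 0.1214² + 0.0214² + 0.3071² = 0.062500 + 0.018414 + 0.001274 + 0.000050 + 0.014738 + 0.014738 + 0.000458 + 0.094310 = 0.206482
Σp_2ᵢ² = 0.0465² + 0.2093² + 0.0388² + 0.0388² + 0.2403² + 0.2016² + 0.0233² + 0.2016² = 0.002162 + 0.043806 + 0.001505 + 0.001505 + 0.057744 + 0.040643 + 0.000543 + 0.040643 = 0.188551
O = 0.157743 / √(0.206482 × 0.188551) = 0.157743 / 0.1973129 = 0.7995
O = 0.7995 > 0.4 → Yes.

Yes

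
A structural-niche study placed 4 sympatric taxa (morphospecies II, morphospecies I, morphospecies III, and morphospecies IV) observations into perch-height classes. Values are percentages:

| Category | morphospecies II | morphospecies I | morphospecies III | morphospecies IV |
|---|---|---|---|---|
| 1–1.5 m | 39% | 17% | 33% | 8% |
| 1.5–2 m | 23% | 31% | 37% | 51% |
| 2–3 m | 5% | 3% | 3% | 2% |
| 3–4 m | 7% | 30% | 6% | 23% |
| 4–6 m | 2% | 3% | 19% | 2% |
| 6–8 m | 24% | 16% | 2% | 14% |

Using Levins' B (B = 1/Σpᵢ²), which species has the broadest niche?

Convert percentages to proportions (divide by 100).
Σp_IIᵢ² = 0.39² + 0.23² + 0.05² + 0.07² + 0.02² + 0.24² = 0.1521 + 0.0529 + 0.0025 + 0.0049 + 0.0004 + 0.0576 = 0.2704
B_II = 1 / 0.2704 = 3.6982
Σp_Iᵢ² = 0.17² + 0.31² + 0.03² + 0.30² + 0.03² + 0.16² = 0.0289 + 0.0961 + 0.0009 + 0.0900 + 0.0009 + 0.0256 = 0.2424
B_I = 1 / 0.2424 = 4.1254
Σp_IIIᵢ² = 0.33² + 0.37² + 0.03² + 0.06² + 0.19² + 0.02² = 0.1089 + 0.1369 + 0.0009 + 0.0036 + 0.0361 + 0.0004 = 0.2868
B_III = 1 / 0.2868 = 3.4868
Σp_IVᵢ² = 0.08² + 0.51² + 0.02² + 0.23² + 0.02² + 0.14² = 0.0064 + 0.2601 + 0.0004 + 0.0529 + 0.0004 + 0.0196 = 0.3398
B_IV = 1 / 0.3398 = 2.9429
Highest B → broadest niche (most generalist): morphospecies I (B = 4.13).

morphospecies I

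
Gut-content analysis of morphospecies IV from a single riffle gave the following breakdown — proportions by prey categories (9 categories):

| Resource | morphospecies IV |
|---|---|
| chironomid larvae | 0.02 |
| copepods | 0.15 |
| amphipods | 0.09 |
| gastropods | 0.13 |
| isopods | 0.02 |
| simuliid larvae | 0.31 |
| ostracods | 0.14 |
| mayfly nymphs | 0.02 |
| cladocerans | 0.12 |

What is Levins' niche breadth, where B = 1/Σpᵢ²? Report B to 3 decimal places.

Σpᵢ² = 0.02² + 0.15² + 0.09² + 0.13² + 0.02² + 0.31² + 0.14² + 0.02² + 0.12² = 0.0004 + 0.0225 + 0.0081 + 0.0169 + 0.0004 + 0.0961 + 0.0196 + 0.0004 + 0.0144 = 0.1788
B = 1 / 0.1788 = 5.59284

5.593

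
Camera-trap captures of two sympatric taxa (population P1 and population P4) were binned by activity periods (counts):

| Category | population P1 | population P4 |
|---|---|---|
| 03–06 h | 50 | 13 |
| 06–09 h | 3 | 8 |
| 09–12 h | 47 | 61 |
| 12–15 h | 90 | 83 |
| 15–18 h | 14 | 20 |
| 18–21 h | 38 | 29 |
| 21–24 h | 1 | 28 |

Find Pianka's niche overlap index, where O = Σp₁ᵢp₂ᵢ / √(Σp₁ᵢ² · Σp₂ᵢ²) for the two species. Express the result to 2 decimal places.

0.91

Proportions for population P1 (n=243): 50/243=0.2058, 3/243=0.0123, 47/243=0.1934, 90/243=0.3704, 14/243=0.0576, 38/243=0.1564, 1/243=0.0041
Proportions for population P4 (n=242): 13/242=0.0537, 8/242=0.0331, 61/242=0.2521, 83/242=0.3430, 20/242=0.0826, 29/242=0.1198, 28/242=0.1157
Σ p₁ᵢp₂ᵢ = 0.011051 + 0.000407 + 0.048756 + 0.127047 + 0.004758 + 0.018737 + 0.000474 = 0.211230
Σp_1ᵢ² = 0.2058² + 0.0123² + 0.1934² + 0.3704² + 0.0576² + 0.1564² + 0.0041² = 0.042354 + 0.000151 + 0.037404 + 0.137196 + 0.003318 + 0.024461 + 0.000017 = 0.244901
Σp_2ᵢ² = 0.0537² + 0.0331² + 0.2521² + 0.3430² + 0.0826² + 0.1198² + 0.1157² = 0.002884 + 0.001096 + 0.063554 + 0.117649 + 0.006823 + 0.014352 + 0.013386 = 0.219744
O = 0.211230 / √(0.244901 × 0.219744) = 0.211230 / 0.2319817 = 0.9105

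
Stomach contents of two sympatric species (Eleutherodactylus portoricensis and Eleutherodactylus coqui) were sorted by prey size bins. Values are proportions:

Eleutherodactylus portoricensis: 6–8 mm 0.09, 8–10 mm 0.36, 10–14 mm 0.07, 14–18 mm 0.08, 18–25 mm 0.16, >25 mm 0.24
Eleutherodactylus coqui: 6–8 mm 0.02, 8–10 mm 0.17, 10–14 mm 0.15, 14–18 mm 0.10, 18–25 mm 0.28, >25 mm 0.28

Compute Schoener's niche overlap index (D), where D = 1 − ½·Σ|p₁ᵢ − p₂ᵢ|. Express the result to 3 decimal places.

0.740

Σ|p₁ᵢ − p₂ᵢ| = 0.07 + 0.19 + 0.08 + 0.02 + 0.12 + 0.04 = 0.52
D = 1 − ½ × 0.52 = 1 − 0.260 = 0.74000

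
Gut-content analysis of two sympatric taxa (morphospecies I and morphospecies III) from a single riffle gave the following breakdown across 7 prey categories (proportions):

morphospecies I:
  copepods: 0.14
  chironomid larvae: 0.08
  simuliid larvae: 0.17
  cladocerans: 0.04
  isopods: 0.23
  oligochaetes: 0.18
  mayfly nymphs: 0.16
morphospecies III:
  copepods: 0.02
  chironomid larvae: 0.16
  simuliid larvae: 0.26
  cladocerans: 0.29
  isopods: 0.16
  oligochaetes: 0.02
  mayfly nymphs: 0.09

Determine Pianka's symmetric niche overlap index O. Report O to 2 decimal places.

0.67

Σ p₁ᵢp₂ᵢ = 0.0028 + 0.0128 + 0.0442 + 0.0116 + 0.0368 + 0.0036 + 0.0144 = 0.1262
Σp_1ᵢ² = 0.14² + 0.08² + 0.17² + 0.04² + 0.23² + 0.18² + 0.16² = 0.0196 + 0.0064 + 0.0289 + 0.0016 + 0.0529 + 0.0324 + 0.0256 = 0.1674
Σp_2ᵢ² = 0.02² + 0.16² + 0.26² + 0.29² + 0.16² + 0.02² + 0.09² = 0.0004 + 0.0256 + 0.0676 + 0.0841 + 0.0256 + 0.0004 + 0.0081 = 0.2118
O = 0.1262 / √(0.1674 × 0.2118) = 0.1262 / 0.18830 = 0.6702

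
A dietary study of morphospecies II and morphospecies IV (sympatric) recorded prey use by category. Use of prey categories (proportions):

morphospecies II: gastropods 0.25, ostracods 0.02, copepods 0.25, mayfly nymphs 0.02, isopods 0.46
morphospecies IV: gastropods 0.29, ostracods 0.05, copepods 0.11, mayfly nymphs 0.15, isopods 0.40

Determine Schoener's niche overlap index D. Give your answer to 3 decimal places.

Σ|p₁ᵢ − p₂ᵢ| = 0.04 + 0.03 + 0.14 + 0.13 + 0.06 = 0.40
D = 1 − ½ × 0.40 = 1 − 0.200 = 0.80000

0.800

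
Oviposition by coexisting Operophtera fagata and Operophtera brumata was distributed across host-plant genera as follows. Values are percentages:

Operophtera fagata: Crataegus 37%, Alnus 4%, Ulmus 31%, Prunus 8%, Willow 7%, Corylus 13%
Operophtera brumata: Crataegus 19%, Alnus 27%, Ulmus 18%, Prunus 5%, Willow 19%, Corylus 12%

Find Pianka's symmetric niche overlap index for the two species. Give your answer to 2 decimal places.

Convert percentages to proportions (divide by 100).
Σ p₁ᵢp₂ᵢ = 0.0703 + 0.0108 + 0.0558 + 0.0040 + 0.0133 + 0.0156 = 0.1698
Σp_1ᵢ² = 0.37² + 0.04² + 0.31² + 0.08² + 0.07² + 0.13² = 0.1369 + 0.0016 + 0.0961 + 0.0064 + 0.0049 + 0.0169 = 0.2628
Σp_2ᵢ² = 0.19² + 0.27² + 0.18² + 0.05² + 0.19² + 0.12² = 0.0361 + 0.0729 + 0.0324 + 0.0025 + 0.0361 + 0.0144 = 0.1944
O = 0.1698 / √(0.2628 × 0.1944) = 0.1698 / 0.22603 = 0.7512

0.75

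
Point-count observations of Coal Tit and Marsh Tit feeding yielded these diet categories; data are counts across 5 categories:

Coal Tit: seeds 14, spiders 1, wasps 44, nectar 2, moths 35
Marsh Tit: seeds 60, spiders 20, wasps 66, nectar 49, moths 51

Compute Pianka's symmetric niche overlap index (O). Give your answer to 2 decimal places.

0.84

Proportions for Coal Tit (n=96): 14/96=0.1458, 1/96=0.0104, 44/96=0.4583, 2/96=0.0208, 35/96=0.3646
Proportions for Marsh Tit (n=246): 60/246=0.2439, 20/246=0.0813, 66/246=0.2683, 49/246=0.1992, 51/246=0.2073
Σ p₁ᵢp₂ᵢ = 0.035561 + 0.000846 + 0.122962 + 0.004143 + 0.075582 = 0.239094
Σp_1ᵢ² = 0.1458² + 0.0104² + 0.4583² + 0.0208² + 0.3646² = 0.021258 + 0.000108 + 0.210039 + 0.000433 + 0.132933 = 0.364771
Σp_2ᵢ² = 0.2439² + 0.0813² + 0.2683² + 0.1992² + 0.2073² = 0.059487 + 0.006610 + 0.071985 + 0.039681 + 0.042973 = 0.220736
O = 0.239094 / √(0.364771 × 0.220736) = 0.239094 / 0.2837571 = 0.8426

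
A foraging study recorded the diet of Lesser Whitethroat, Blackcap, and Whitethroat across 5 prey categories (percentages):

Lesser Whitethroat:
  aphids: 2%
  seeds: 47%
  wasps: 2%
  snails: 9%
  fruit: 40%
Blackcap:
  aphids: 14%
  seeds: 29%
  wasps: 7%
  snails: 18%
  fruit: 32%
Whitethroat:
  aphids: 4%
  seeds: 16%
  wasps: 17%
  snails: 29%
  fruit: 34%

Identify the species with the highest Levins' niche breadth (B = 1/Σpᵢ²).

Convert percentages to proportions (divide by 100).
Σp_Lessᵢ² = 0.02² + 0.47² + 0.02² + 0.09² + 0.40² = 0.0004 + 0.2209 + 0.0004 + 0.0081 + 0.1600 = 0.3898
B_Less = 1 / 0.3898 = 2.5654
Σp_Blacᵢ² = 0.14² + 0.29² + 0.07² + 0.18² + 0.32² = 0.0196 + 0.0841 + 0.0049 + 0.0324 + 0.1024 = 0.2434
B_Blac = 1 / 0.2434 = 4.1085
Σp_Whitᵢ² = 0.04² + 0.16² + 0.17² + 0.29² + 0.34² = 0.0016 + 0.0256 + 0.0289 + 0.0841 + 0.1156 = 0.2558
B_Whit = 1 / 0.2558 = 3.9093
Highest B → broadest niche (most generalist): Blackcap (B = 4.11).

Blackcap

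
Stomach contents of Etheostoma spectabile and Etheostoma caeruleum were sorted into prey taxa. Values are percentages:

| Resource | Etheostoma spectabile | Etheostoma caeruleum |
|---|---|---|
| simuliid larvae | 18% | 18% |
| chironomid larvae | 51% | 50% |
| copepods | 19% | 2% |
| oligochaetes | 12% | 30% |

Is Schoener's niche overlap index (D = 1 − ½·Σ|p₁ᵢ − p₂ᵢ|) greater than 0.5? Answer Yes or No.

Convert percentages to proportions (divide by 100).
Σ|p₁ᵢ − p₂ᵢ| = 0.00 + 0.01 + 0.17 + 0.18 = 0.36
D = 1 − ½ × 0.36 = 1 − 0.180 = 0.8200
D = 0.8200 > 0.5 → Yes.

Yes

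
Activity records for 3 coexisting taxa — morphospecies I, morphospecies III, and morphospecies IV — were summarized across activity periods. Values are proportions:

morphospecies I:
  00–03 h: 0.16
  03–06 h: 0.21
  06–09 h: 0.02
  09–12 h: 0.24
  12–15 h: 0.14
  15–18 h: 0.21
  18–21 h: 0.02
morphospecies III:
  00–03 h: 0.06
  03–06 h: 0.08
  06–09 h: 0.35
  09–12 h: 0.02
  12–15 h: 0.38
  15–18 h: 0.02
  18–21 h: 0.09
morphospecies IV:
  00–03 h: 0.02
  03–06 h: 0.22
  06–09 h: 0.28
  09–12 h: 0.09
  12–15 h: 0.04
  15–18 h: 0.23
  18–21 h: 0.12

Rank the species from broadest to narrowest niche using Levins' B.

Σp_Iᵢ² = 0.16² + 0.21² + 0.02² + 0.24² + 0.14² + 0.21² + 0.02² = 0.0256 + 0.0441 + 0.0004 + 0.0576 + 0.0196 + 0.0441 + 0.0004 = 0.1918
B_I = 1 / 0.1918 = 5.2138
Σp_IIIᵢ² = 0.06² + 0.08² + 0.35² + 0.02² + 0.38² + 0.02² + 0.09² = 0.0036 + 0.0064 + 0.1225 + 0.0004 + 0.1444 + 0.0004 + 0.0081 = 0.2858
B_III = 1 / 0.2858 = 3.4990
Σp_IVᵢ² = 0.02² + 0.22² + 0.28² + 0.09² + 0.04² + 0.23² + 0.12² = 0.0004 + 0.0484 + 0.0784 + 0.0081 + 0.0016 + 0.0529 + 0.0144 = 0.2042
B_IV = 1 / 0.2042 = 4.8972
Ranking by B (broadest → narrowest): morphospecies I (5.21) > morphospecies IV (4.90) > morphospecies III (3.50)

morphospecies I > morphospecies IV > morphospecies III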